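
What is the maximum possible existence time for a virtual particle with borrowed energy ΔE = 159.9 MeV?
2.058 ys

Using the energy-time uncertainty principle:
ΔEΔt ≥ ℏ/2

For a virtual particle borrowing energy ΔE, the maximum lifetime is:
Δt_max = ℏ/(2ΔE)

Converting energy:
ΔE = 159.9 MeV = 2.562e-11 J

Δt_max = (1.055e-34 J·s) / (2 × 2.562e-11 J)
Δt_max = 2.058e-24 s = 2.058 ys

Virtual particles with higher borrowed energy exist for shorter times.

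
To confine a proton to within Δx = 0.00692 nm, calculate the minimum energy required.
108.328 meV

Localizing a particle requires giving it sufficient momentum uncertainty:

1. From uncertainty principle: Δp ≥ ℏ/(2Δx)
   Δp_min = (1.055e-34 J·s) / (2 × 6.920e-12 m)
   Δp_min = 7.620e-24 kg·m/s

2. This momentum uncertainty corresponds to kinetic energy:
   KE ≈ (Δp)²/(2m) = (7.620e-24)²/(2 × 1.673e-27 kg)
   KE = 1.736e-20 J = 108.328 meV

Tighter localization requires more energy.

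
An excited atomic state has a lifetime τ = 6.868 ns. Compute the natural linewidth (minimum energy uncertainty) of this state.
47.919 neV

Using the energy-time uncertainty principle:
ΔEΔt ≥ ℏ/2

The lifetime τ represents the time uncertainty Δt.
The natural linewidth (minimum energy uncertainty) is:

ΔE = ℏ/(2τ)
ΔE = (1.055e-34 J·s) / (2 × 6.868e-09 s)
ΔE = 7.677e-27 J = 47.919 neV

This natural linewidth limits the precision of spectroscopic measurements.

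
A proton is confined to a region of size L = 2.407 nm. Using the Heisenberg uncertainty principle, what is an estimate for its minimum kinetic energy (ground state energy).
895.369 neV

Using the uncertainty principle to estimate ground state energy:

1. The position uncertainty is approximately the confinement size:
   Δx ≈ L = 2.407e-09 m

2. From ΔxΔp ≥ ℏ/2, the minimum momentum uncertainty is:
   Δp ≈ ℏ/(2L) = 2.191e-26 kg·m/s

3. The kinetic energy is approximately:
   KE ≈ (Δp)²/(2m) = (2.191e-26)²/(2 × 1.673e-27 kg)
   KE ≈ 1.435e-25 J = 895.369 neV

This is an order-of-magnitude estimate of the ground state energy.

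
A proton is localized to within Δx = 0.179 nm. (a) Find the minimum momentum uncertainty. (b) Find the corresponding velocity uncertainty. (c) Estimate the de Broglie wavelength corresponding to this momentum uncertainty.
(a) Δp_min = 2.946 × 10^-25 kg·m/s
(b) Δv_min = 176.115 m/s
(c) λ_dB = 2.249 nm

Step-by-step:

(a) From the uncertainty principle:
Δp_min = ℏ/(2Δx) = (1.055e-34 J·s)/(2 × 1.790e-10 m) = 2.946e-25 kg·m/s

(b) The velocity uncertainty:
Δv = Δp/m = (2.946e-25 kg·m/s)/(1.673e-27 kg) = 1.761e+02 m/s = 176.115 m/s

(c) The de Broglie wavelength for this momentum:
λ = h/p = (6.626e-34 J·s)/(2.946e-25 kg·m/s) = 2.249e-09 m = 2.249 nm

Note: The de Broglie wavelength is comparable to the localization size, as expected from wave-particle duality.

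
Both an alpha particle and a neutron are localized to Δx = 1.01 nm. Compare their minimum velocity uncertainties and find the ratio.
The neutron has the larger minimum velocity uncertainty, by a ratio of 4.0.

For both particles, Δp_min = ℏ/(2Δx) = 5.221e-26 kg·m/s (same for both).

The velocity uncertainty is Δv = Δp/m:
- alpha particle: Δv = 5.221e-26 / 6.645e-27 = 7.857e+00 m/s = 7.857 m/s
- neutron: Δv = 5.221e-26 / 1.675e-27 = 3.117e+01 m/s = 31.169 m/s

Ratio: 3.117e+01 / 7.857e+00 = 4.0

The lighter particle has larger velocity uncertainty because Δv ∝ 1/m.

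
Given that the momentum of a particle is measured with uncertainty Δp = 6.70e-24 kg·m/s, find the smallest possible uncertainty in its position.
7.870 pm

Using the Heisenberg uncertainty principle:
ΔxΔp ≥ ℏ/2

The minimum uncertainty in position is:
Δx_min = ℏ/(2Δp)
Δx_min = (1.055e-34 J·s) / (2 × 6.700e-24 kg·m/s)
Δx_min = 7.870e-12 m = 7.870 pm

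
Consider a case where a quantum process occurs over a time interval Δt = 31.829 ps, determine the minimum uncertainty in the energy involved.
10.340 μeV

Using the energy-time uncertainty principle:
ΔEΔt ≥ ℏ/2

The minimum uncertainty in energy is:
ΔE_min = ℏ/(2Δt)
ΔE_min = (1.055e-34 J·s) / (2 × 3.183e-11 s)
ΔE_min = 1.657e-24 J = 10.340 μeV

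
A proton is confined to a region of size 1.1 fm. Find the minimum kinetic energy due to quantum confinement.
4.287 MeV

Using the uncertainty principle:

1. Position uncertainty: Δx ≈ 1.100e-15 m
2. Minimum momentum uncertainty: Δp = ℏ/(2Δx) = 4.794e-20 kg·m/s
3. Minimum kinetic energy:
   KE = (Δp)²/(2m) = (4.794e-20)²/(2 × 1.673e-27 kg)
   KE = 6.869e-13 J = 4.287 MeV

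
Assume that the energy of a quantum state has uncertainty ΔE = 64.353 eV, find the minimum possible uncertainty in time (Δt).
5.114 as

Using the energy-time uncertainty principle:
ΔEΔt ≥ ℏ/2

The minimum uncertainty in time is:
Δt_min = ℏ/(2ΔE)
Δt_min = (1.055e-34 J·s) / (2 × 1.031e-17 J)
Δt_min = 5.114e-18 s = 5.114 as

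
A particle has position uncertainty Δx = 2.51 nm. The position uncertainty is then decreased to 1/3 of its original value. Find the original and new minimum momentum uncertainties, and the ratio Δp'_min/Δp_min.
Original Δp_min = 2.101 × 10^-26 kg·m/s; new Δp'_min = 6.302 × 10^-26 kg·m/s; ratio Δp'_min/Δp_min = 3.

From the uncertainty principle ΔxΔp ≥ ℏ/2, the minimum momentum uncertainty is Δp_min = ℏ/(2Δx).

Original (Δx = 2.51 nm = 2.510e-09 m):
Δp_min = (1.055e-34 J·s)/(2 × 2.510e-09 m) = 2.101e-26 kg·m/s

When Δx → (1/3)Δx:
Δp'_min = ℏ/(2 × (1/3)Δx) = 3 × ℏ/(2Δx) = 3 × Δp_min
Δp'_min = 3 × 2.101e-26 kg·m/s = 6.302e-26 kg·m/s

Since Δp_min ∝ 1/Δx, when Δx is decreased to 1/3 of its original value, Δp_min increases to 3 times its original value.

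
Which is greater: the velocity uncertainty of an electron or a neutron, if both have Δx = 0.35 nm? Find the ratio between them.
The electron has the larger minimum velocity uncertainty, by a ratio of 1838.7.

For both particles, Δp_min = ℏ/(2Δx) = 1.507e-25 kg·m/s (same for both).

The velocity uncertainty is Δv = Δp/m:
- electron: Δv = 1.507e-25 / 9.109e-31 = 1.654e+05 m/s = 165.382 km/s
- neutron: Δv = 1.507e-25 / 1.675e-27 = 8.995e+01 m/s = 89.946 m/s

Ratio: 1.654e+05 / 8.995e+01 = 1838.7

The lighter particle has larger velocity uncertainty because Δv ∝ 1/m.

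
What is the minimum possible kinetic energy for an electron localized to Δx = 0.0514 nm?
3.605 eV

Localizing a particle requires giving it sufficient momentum uncertainty:

1. From uncertainty principle: Δp ≥ ℏ/(2Δx)
   Δp_min = (1.055e-34 J·s) / (2 × 5.140e-11 m)
   Δp_min = 1.026e-24 kg·m/s

2. This momentum uncertainty corresponds to kinetic energy:
   KE ≈ (Δp)²/(2m) = (1.026e-24)²/(2 × 9.109e-31 kg)
   KE = 5.776e-19 J = 3.605 eV

Tighter localization requires more energy.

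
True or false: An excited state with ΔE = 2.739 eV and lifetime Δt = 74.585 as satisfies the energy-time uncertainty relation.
No, it violates the uncertainty relation.

Calculate the product ΔEΔt:
ΔE = 2.739 eV = 4.388e-19 J
ΔEΔt = (4.388e-19 J) × (7.458e-17 s)
ΔEΔt = 3.273e-35 J·s

Compare to the minimum allowed value ℏ/2:
ℏ/2 = 5.273e-35 J·s

Since ΔEΔt = 3.273e-35 J·s < 5.273e-35 J·s = ℏ/2,
this violates the uncertainty relation.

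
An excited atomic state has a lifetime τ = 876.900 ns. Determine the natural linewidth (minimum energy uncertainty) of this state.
375.306 peV

Using the energy-time uncertainty principle:
ΔEΔt ≥ ℏ/2

The lifetime τ represents the time uncertainty Δt.
The natural linewidth (minimum energy uncertainty) is:

ΔE = ℏ/(2τ)
ΔE = (1.055e-34 J·s) / (2 × 8.769e-07 s)
ΔE = 6.013e-29 J = 375.306 peV

This natural linewidth limits the precision of spectroscopic measurements.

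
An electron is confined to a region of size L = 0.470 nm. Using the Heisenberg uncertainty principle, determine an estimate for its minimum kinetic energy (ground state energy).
43.119 meV

Using the uncertainty principle to estimate ground state energy:

1. The position uncertainty is approximately the confinement size:
   Δx ≈ L = 4.700e-10 m

2. From ΔxΔp ≥ ℏ/2, the minimum momentum uncertainty is:
   Δp ≈ ℏ/(2L) = 1.122e-25 kg·m/s

3. The kinetic energy is approximately:
   KE ≈ (Δp)²/(2m) = (1.122e-25)²/(2 × 9.109e-31 kg)
   KE ≈ 6.908e-21 J = 43.119 meV

This is an order-of-magnitude estimate of the ground state energy.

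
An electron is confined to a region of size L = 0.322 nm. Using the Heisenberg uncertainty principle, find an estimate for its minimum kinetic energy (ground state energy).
91.865 meV

Using the uncertainty principle to estimate ground state energy:

1. The position uncertainty is approximately the confinement size:
   Δx ≈ L = 3.220e-10 m

2. From ΔxΔp ≥ ℏ/2, the minimum momentum uncertainty is:
   Δp ≈ ℏ/(2L) = 1.638e-25 kg·m/s

3. The kinetic energy is approximately:
   KE ≈ (Δp)²/(2m) = (1.638e-25)²/(2 × 9.109e-31 kg)
   KE ≈ 1.472e-20 J = 91.865 meV

This is an order-of-magnitude estimate of the ground state energy.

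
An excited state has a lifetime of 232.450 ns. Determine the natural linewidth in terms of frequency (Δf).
342.342 kHz

Using the energy-time uncertainty principle and E = hf:
ΔEΔt ≥ ℏ/2
hΔf·Δt ≥ ℏ/2

The minimum frequency uncertainty is:
Δf = ℏ/(2hτ) = 1/(4πτ)
Δf = 1/(4π × 2.324e-07 s)
Δf = 3.423e+05 Hz = 342.342 kHz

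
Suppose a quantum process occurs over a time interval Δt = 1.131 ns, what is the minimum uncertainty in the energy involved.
290.987 neV

Using the energy-time uncertainty principle:
ΔEΔt ≥ ℏ/2

The minimum uncertainty in energy is:
ΔE_min = ℏ/(2Δt)
ΔE_min = (1.055e-34 J·s) / (2 × 1.131e-09 s)
ΔE_min = 4.662e-26 J = 290.987 neV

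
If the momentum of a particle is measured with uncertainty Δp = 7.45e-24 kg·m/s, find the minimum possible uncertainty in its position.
7.078 pm

Using the Heisenberg uncertainty principle:
ΔxΔp ≥ ℏ/2

The minimum uncertainty in position is:
Δx_min = ℏ/(2Δp)
Δx_min = (1.055e-34 J·s) / (2 × 7.450e-24 kg·m/s)
Δx_min = 7.078e-12 m = 7.078 pm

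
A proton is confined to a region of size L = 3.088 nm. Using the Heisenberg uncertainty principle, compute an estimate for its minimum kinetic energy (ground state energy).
544.001 neV

Using the uncertainty principle to estimate ground state energy:

1. The position uncertainty is approximately the confinement size:
   Δx ≈ L = 3.088e-09 m

2. From ΔxΔp ≥ ℏ/2, the minimum momentum uncertainty is:
   Δp ≈ ℏ/(2L) = 1.708e-26 kg·m/s

3. The kinetic energy is approximately:
   KE ≈ (Δp)²/(2m) = (1.708e-26)²/(2 × 1.673e-27 kg)
   KE ≈ 8.716e-26 J = 544.001 neV

This is an order-of-magnitude estimate of the ground state energy.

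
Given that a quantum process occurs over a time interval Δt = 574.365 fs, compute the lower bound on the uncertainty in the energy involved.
572.991 μeV

Using the energy-time uncertainty principle:
ΔEΔt ≥ ℏ/2

The minimum uncertainty in energy is:
ΔE_min = ℏ/(2Δt)
ΔE_min = (1.055e-34 J·s) / (2 × 5.744e-13 s)
ΔE_min = 9.180e-23 J = 572.991 μeV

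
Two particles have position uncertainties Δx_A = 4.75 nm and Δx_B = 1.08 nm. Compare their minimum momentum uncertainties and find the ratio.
Particle B has the larger minimum momentum uncertainty, by a factor of 4.40.

For each particle, the minimum momentum uncertainty is Δp_min = ℏ/(2Δx):

Particle A: Δp_A = ℏ/(2×4.750e-09 m) = 1.110e-26 kg·m/s
Particle B: Δp_B = ℏ/(2×1.080e-09 m) = 4.882e-26 kg·m/s

Ratio: Δp_B/Δp_A = 4.40

Since Δp_min ∝ 1/Δx, the particle with smaller position uncertainty (B) has larger momentum uncertainty.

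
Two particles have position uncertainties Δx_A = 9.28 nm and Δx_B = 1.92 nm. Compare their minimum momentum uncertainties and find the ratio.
Particle B has the larger minimum momentum uncertainty, by a factor of 4.83.

For each particle, the minimum momentum uncertainty is Δp_min = ℏ/(2Δx):

Particle A: Δp_A = ℏ/(2×9.280e-09 m) = 5.682e-27 kg·m/s
Particle B: Δp_B = ℏ/(2×1.920e-09 m) = 2.746e-26 kg·m/s

Ratio: Δp_B/Δp_A = 4.83

Since Δp_min ∝ 1/Δx, the particle with smaller position uncertainty (B) has larger momentum uncertainty.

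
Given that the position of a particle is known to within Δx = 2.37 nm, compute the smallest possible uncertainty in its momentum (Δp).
2.225 × 10^-26 kg·m/s

Using the Heisenberg uncertainty principle:
ΔxΔp ≥ ℏ/2

The minimum uncertainty in momentum is:
Δp_min = ℏ/(2Δx)
Δp_min = (1.055e-34 J·s) / (2 × 2.370e-09 m)
Δp_min = 2.225e-26 kg·m/s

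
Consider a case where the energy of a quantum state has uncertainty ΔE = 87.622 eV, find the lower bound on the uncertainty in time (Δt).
3.756 as

Using the energy-time uncertainty principle:
ΔEΔt ≥ ℏ/2

The minimum uncertainty in time is:
Δt_min = ℏ/(2ΔE)
Δt_min = (1.055e-34 J·s) / (2 × 1.404e-17 J)
Δt_min = 3.756e-18 s = 3.756 as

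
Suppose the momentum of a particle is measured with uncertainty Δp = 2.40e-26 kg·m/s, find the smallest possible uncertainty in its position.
2.197 nm

Using the Heisenberg uncertainty principle:
ΔxΔp ≥ ℏ/2

The minimum uncertainty in position is:
Δx_min = ℏ/(2Δp)
Δx_min = (1.055e-34 J·s) / (2 × 2.400e-26 kg·m/s)
Δx_min = 2.197e-09 m = 2.197 nm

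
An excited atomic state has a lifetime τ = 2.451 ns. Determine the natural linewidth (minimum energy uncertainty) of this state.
134.274 neV

Using the energy-time uncertainty principle:
ΔEΔt ≥ ℏ/2

The lifetime τ represents the time uncertainty Δt.
The natural linewidth (minimum energy uncertainty) is:

ΔE = ℏ/(2τ)
ΔE = (1.055e-34 J·s) / (2 × 2.451e-09 s)
ΔE = 2.151e-26 J = 134.274 neV

This natural linewidth limits the precision of spectroscopic measurements.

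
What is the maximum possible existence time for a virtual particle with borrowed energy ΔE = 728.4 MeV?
4.518 × 10^-25 s

Using the energy-time uncertainty principle:
ΔEΔt ≥ ℏ/2

For a virtual particle borrowing energy ΔE, the maximum lifetime is:
Δt_max = ℏ/(2ΔE)

Converting energy:
ΔE = 728.4 MeV = 1.167e-10 J

Δt_max = (1.055e-34 J·s) / (2 × 1.167e-10 J)
Δt_max = 4.518e-25 s = 4.518 × 10^-25 s

Virtual particles with higher borrowed energy exist for shorter times.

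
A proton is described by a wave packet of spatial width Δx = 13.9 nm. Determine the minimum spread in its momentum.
3.793 × 10^-27 kg·m/s

For a wave packet, the spatial width Δx and momentum spread Δp are related by the uncertainty principle:
ΔxΔp ≥ ℏ/2

The minimum momentum spread is:
Δp_min = ℏ/(2Δx)
Δp_min = (1.055e-34 J·s) / (2 × 1.390e-08 m)
Δp_min = 3.793e-27 kg·m/s

A wave packet cannot have both a well-defined position and well-defined momentum.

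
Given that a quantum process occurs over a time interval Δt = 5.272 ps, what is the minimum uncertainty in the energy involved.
62.425 μeV

Using the energy-time uncertainty principle:
ΔEΔt ≥ ℏ/2

The minimum uncertainty in energy is:
ΔE_min = ℏ/(2Δt)
ΔE_min = (1.055e-34 J·s) / (2 × 5.272e-12 s)
ΔE_min = 1.000e-23 J = 62.425 μeV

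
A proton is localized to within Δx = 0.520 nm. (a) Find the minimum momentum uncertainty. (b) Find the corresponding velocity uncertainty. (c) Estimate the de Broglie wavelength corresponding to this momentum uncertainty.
(a) Δp_min = 1.014 × 10^-25 kg·m/s
(b) Δv_min = 60.624 m/s
(c) λ_dB = 6.535 nm

Step-by-step:

(a) From the uncertainty principle:
Δp_min = ℏ/(2Δx) = (1.055e-34 J·s)/(2 × 5.200e-10 m) = 1.014e-25 kg·m/s

(b) The velocity uncertainty:
Δv = Δp/m = (1.014e-25 kg·m/s)/(1.673e-27 kg) = 6.062e+01 m/s = 60.624 m/s

(c) The de Broglie wavelength for this momentum:
λ = h/p = (6.626e-34 J·s)/(1.014e-25 kg·m/s) = 6.535e-09 m = 6.535 nm

Note: The de Broglie wavelength is comparable to the localization size, as expected from wave-particle duality.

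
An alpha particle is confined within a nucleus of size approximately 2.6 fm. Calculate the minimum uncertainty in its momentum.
2.028 × 10^-20 kg·m/s

Using the Heisenberg uncertainty principle:
ΔxΔp ≥ ℏ/2

With Δx ≈ L = 2.600e-15 m (the confinement size):
Δp_min = ℏ/(2Δx)
Δp_min = (1.055e-34 J·s) / (2 × 2.600e-15 m)
Δp_min = 2.028e-20 kg·m/s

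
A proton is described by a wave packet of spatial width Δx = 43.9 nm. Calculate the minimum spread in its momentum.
1.201 × 10^-27 kg·m/s

For a wave packet, the spatial width Δx and momentum spread Δp are related by the uncertainty principle:
ΔxΔp ≥ ℏ/2

The minimum momentum spread is:
Δp_min = ℏ/(2Δx)
Δp_min = (1.055e-34 J·s) / (2 × 4.390e-08 m)
Δp_min = 1.201e-27 kg·m/s

A wave packet cannot have both a well-defined position and well-defined momentum.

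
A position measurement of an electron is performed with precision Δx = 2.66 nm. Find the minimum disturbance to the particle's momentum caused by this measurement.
1.982 × 10^-26 kg·m/s

The uncertainty principle implies that measuring position disturbs momentum:
ΔxΔp ≥ ℏ/2

When we measure position with precision Δx, we necessarily introduce a momentum uncertainty:
Δp ≥ ℏ/(2Δx)
Δp_min = (1.055e-34 J·s) / (2 × 2.660e-09 m)
Δp_min = 1.982e-26 kg·m/s

The more precisely we measure position, the greater the momentum disturbance.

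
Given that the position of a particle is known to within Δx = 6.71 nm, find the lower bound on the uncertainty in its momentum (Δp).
7.858 × 10^-27 kg·m/s

Using the Heisenberg uncertainty principle:
ΔxΔp ≥ ℏ/2

The minimum uncertainty in momentum is:
Δp_min = ℏ/(2Δx)
Δp_min = (1.055e-34 J·s) / (2 × 6.710e-09 m)
Δp_min = 7.858e-27 kg·m/s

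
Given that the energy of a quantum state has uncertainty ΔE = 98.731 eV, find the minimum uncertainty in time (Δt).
3.333 as

Using the energy-time uncertainty principle:
ΔEΔt ≥ ℏ/2

The minimum uncertainty in time is:
Δt_min = ℏ/(2ΔE)
Δt_min = (1.055e-34 J·s) / (2 × 1.582e-17 J)
Δt_min = 3.333e-18 s = 3.333 as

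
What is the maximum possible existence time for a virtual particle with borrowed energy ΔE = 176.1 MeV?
1.869 ys

Using the energy-time uncertainty principle:
ΔEΔt ≥ ℏ/2

For a virtual particle borrowing energy ΔE, the maximum lifetime is:
Δt_max = ℏ/(2ΔE)

Converting energy:
ΔE = 176.1 MeV = 2.821e-11 J

Δt_max = (1.055e-34 J·s) / (2 × 2.821e-11 J)
Δt_max = 1.869e-24 s = 1.869 ys

Virtual particles with higher borrowed energy exist for shorter times.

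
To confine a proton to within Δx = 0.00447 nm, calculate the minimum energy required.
259.621 meV

Localizing a particle requires giving it sufficient momentum uncertainty:

1. From uncertainty principle: Δp ≥ ℏ/(2Δx)
   Δp_min = (1.055e-34 J·s) / (2 × 4.470e-12 m)
   Δp_min = 1.180e-23 kg·m/s

2. This momentum uncertainty corresponds to kinetic energy:
   KE ≈ (Δp)²/(2m) = (1.180e-23)²/(2 × 1.673e-27 kg)
   KE = 4.160e-20 J = 259.621 meV

Tighter localization requires more energy.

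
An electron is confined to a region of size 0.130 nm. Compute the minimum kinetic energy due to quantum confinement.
563.607 meV

Using the uncertainty principle:

1. Position uncertainty: Δx ≈ 1.300e-10 m
2. Minimum momentum uncertainty: Δp = ℏ/(2Δx) = 4.056e-25 kg·m/s
3. Minimum kinetic energy:
   KE = (Δp)²/(2m) = (4.056e-25)²/(2 × 9.109e-31 kg)
   KE = 9.030e-20 J = 563.607 meV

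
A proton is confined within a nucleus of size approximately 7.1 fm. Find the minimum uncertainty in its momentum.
7.427 × 10^-21 kg·m/s

Using the Heisenberg uncertainty principle:
ΔxΔp ≥ ℏ/2

With Δx ≈ L = 7.100e-15 m (the confinement size):
Δp_min = ℏ/(2Δx)
Δp_min = (1.055e-34 J·s) / (2 × 7.100e-15 m)
Δp_min = 7.427e-21 kg·m/s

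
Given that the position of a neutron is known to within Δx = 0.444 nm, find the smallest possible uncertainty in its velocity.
70.903 m/s

Using the Heisenberg uncertainty principle and Δp = mΔv:
ΔxΔp ≥ ℏ/2
Δx(mΔv) ≥ ℏ/2

The minimum uncertainty in velocity is:
Δv_min = ℏ/(2mΔx)
Δv_min = (1.055e-34 J·s) / (2 × 1.675e-27 kg × 4.440e-10 m)
Δv_min = 7.090e+01 m/s = 70.903 m/s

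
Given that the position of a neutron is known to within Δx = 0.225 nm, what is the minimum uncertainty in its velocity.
139.916 m/s

Using the Heisenberg uncertainty principle and Δp = mΔv:
ΔxΔp ≥ ℏ/2
Δx(mΔv) ≥ ℏ/2

The minimum uncertainty in velocity is:
Δv_min = ℏ/(2mΔx)
Δv_min = (1.055e-34 J·s) / (2 × 1.675e-27 kg × 2.250e-10 m)
Δv_min = 1.399e+02 m/s = 139.916 m/s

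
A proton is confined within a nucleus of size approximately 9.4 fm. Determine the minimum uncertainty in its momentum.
5.609 × 10^-21 kg·m/s

Using the Heisenberg uncertainty principle:
ΔxΔp ≥ ℏ/2

With Δx ≈ L = 9.400e-15 m (the confinement size):
Δp_min = ℏ/(2Δx)
Δp_min = (1.055e-34 J·s) / (2 × 9.400e-15 m)
Δp_min = 5.609e-21 kg·m/s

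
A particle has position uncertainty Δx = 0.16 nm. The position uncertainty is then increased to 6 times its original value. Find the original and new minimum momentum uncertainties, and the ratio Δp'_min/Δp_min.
Original Δp_min = 3.296 × 10^-25 kg·m/s; new Δp'_min = 5.493 × 10^-26 kg·m/s; ratio Δp'_min/Δp_min = 1/6.

From the uncertainty principle ΔxΔp ≥ ℏ/2, the minimum momentum uncertainty is Δp_min = ℏ/(2Δx).

Original (Δx = 0.16 nm = 1.600e-10 m):
Δp_min = (1.055e-34 J·s)/(2 × 1.600e-10 m) = 3.296e-25 kg·m/s

When Δx → 6Δx:
Δp'_min = ℏ/(2 × 6Δx) = (1/6) × ℏ/(2Δx) = (1/6) × Δp_min
Δp'_min = 1/6 × 3.296e-25 kg·m/s = 5.493e-26 kg·m/s

Since Δp_min ∝ 1/Δx, when Δx is increased to 6 times its original value, Δp_min decreases to 1/6 of its original value.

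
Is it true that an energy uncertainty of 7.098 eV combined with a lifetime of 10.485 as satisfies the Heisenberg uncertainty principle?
No, it violates the uncertainty relation.

Calculate the product ΔEΔt:
ΔE = 7.098 eV = 1.137e-18 J
ΔEΔt = (1.137e-18 J) × (1.048e-17 s)
ΔEΔt = 1.192e-35 J·s

Compare to the minimum allowed value ℏ/2:
ℏ/2 = 5.273e-35 J·s

Since ΔEΔt = 1.192e-35 J·s < 5.273e-35 J·s = ℏ/2,
this violates the uncertainty relation.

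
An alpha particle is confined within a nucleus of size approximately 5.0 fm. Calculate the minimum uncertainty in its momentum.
1.055 × 10^-20 kg·m/s

Using the Heisenberg uncertainty principle:
ΔxΔp ≥ ℏ/2

With Δx ≈ L = 5.000e-15 m (the confinement size):
Δp_min = ℏ/(2Δx)
Δp_min = (1.055e-34 J·s) / (2 × 5.000e-15 m)
Δp_min = 1.055e-20 kg·m/s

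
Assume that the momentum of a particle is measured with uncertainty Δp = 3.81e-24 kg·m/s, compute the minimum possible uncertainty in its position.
13.840 pm

Using the Heisenberg uncertainty principle:
ΔxΔp ≥ ℏ/2

The minimum uncertainty in position is:
Δx_min = ℏ/(2Δp)
Δx_min = (1.055e-34 J·s) / (2 × 3.810e-24 kg·m/s)
Δx_min = 1.384e-11 m = 13.840 pm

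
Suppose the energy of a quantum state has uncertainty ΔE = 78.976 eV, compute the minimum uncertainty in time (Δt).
4.167 as

Using the energy-time uncertainty principle:
ΔEΔt ≥ ℏ/2

The minimum uncertainty in time is:
Δt_min = ℏ/(2ΔE)
Δt_min = (1.055e-34 J·s) / (2 × 1.265e-17 J)
Δt_min = 4.167e-18 s = 4.167 as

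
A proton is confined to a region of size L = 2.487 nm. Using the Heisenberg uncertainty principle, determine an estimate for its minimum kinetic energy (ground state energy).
838.692 neV

Using the uncertainty principle to estimate ground state energy:

1. The position uncertainty is approximately the confinement size:
   Δx ≈ L = 2.487e-09 m

2. From ΔxΔp ≥ ℏ/2, the minimum momentum uncertainty is:
   Δp ≈ ℏ/(2L) = 2.120e-26 kg·m/s

3. The kinetic energy is approximately:
   KE ≈ (Δp)²/(2m) = (2.120e-26)²/(2 × 1.673e-27 kg)
   KE ≈ 1.344e-25 J = 838.692 neV

This is an order-of-magnitude estimate of the ground state energy.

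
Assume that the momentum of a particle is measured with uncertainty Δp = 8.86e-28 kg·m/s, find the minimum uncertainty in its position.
59.513 nm

Using the Heisenberg uncertainty principle:
ΔxΔp ≥ ℏ/2

The minimum uncertainty in position is:
Δx_min = ℏ/(2Δp)
Δx_min = (1.055e-34 J·s) / (2 × 8.860e-28 kg·m/s)
Δx_min = 5.951e-08 m = 59.513 nm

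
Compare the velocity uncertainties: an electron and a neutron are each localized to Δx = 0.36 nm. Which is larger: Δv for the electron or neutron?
The electron has the larger minimum velocity uncertainty, by a ratio of 1838.7.

For both particles, Δp_min = ℏ/(2Δx) = 1.465e-25 kg·m/s (same for both).

The velocity uncertainty is Δv = Δp/m:
- electron: Δv = 1.465e-25 / 9.109e-31 = 1.608e+05 m/s = 160.788 km/s
- neutron: Δv = 1.465e-25 / 1.675e-27 = 8.745e+01 m/s = 87.448 m/s

Ratio: 1.608e+05 / 8.745e+01 = 1838.7

The lighter particle has larger velocity uncertainty because Δv ∝ 1/m.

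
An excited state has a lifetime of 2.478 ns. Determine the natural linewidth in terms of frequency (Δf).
32.114 MHz

Using the energy-time uncertainty principle and E = hf:
ΔEΔt ≥ ℏ/2
hΔf·Δt ≥ ℏ/2

The minimum frequency uncertainty is:
Δf = ℏ/(2hτ) = 1/(4πτ)
Δf = 1/(4π × 2.478e-09 s)
Δf = 3.211e+07 Hz = 32.114 MHz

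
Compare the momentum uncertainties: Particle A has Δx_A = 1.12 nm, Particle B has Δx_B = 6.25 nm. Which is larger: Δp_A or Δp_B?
Particle A has the larger minimum momentum uncertainty, by a factor of 5.58.

For each particle, the minimum momentum uncertainty is Δp_min = ℏ/(2Δx):

Particle A: Δp_A = ℏ/(2×1.120e-09 m) = 4.708e-26 kg·m/s
Particle B: Δp_B = ℏ/(2×6.250e-09 m) = 8.437e-27 kg·m/s

Ratio: Δp_A/Δp_B = 5.58

Since Δp_min ∝ 1/Δx, the particle with smaller position uncertainty (A) has larger momentum uncertainty.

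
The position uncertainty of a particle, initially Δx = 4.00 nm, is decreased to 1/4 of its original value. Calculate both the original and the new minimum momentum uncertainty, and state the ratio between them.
Original Δp_min = 1.318 × 10^-26 kg·m/s; new Δp'_min = 5.273 × 10^-26 kg·m/s; ratio Δp'_min/Δp_min = 4.

From the uncertainty principle ΔxΔp ≥ ℏ/2, the minimum momentum uncertainty is Δp_min = ℏ/(2Δx).

Original (Δx = 4.00 nm = 4.000e-09 m):
Δp_min = (1.055e-34 J·s)/(2 × 4.000e-09 m) = 1.318e-26 kg·m/s

When Δx → (1/4)Δx:
Δp'_min = ℏ/(2 × (1/4)Δx) = 4 × ℏ/(2Δx) = 4 × Δp_min
Δp'_min = 4 × 1.318e-26 kg·m/s = 5.273e-26 kg·m/s

Since Δp_min ∝ 1/Δx, when Δx is decreased to 1/4 of its original value, Δp_min increases to 4 times its original value.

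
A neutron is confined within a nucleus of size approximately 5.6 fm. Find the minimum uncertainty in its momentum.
9.416 × 10^-21 kg·m/s

Using the Heisenberg uncertainty principle:
ΔxΔp ≥ ℏ/2

With Δx ≈ L = 5.600e-15 m (the confinement size):
Δp_min = ℏ/(2Δx)
Δp_min = (1.055e-34 J·s) / (2 × 5.600e-15 m)
Δp_min = 9.416e-21 kg·m/s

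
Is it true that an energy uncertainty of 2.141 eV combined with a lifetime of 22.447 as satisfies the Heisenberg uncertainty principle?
No, it violates the uncertainty relation.

Calculate the product ΔEΔt:
ΔE = 2.141 eV = 3.430e-19 J
ΔEΔt = (3.430e-19 J) × (2.245e-17 s)
ΔEΔt = 7.700e-36 J·s

Compare to the minimum allowed value ℏ/2:
ℏ/2 = 5.273e-35 J·s

Since ΔEΔt = 7.700e-36 J·s < 5.273e-35 J·s = ℏ/2,
this violates the uncertainty relation.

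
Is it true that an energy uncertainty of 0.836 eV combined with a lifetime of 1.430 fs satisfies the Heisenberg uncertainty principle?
Yes, it satisfies the uncertainty relation.

Calculate the product ΔEΔt:
ΔE = 0.836 eV = 1.339e-19 J
ΔEΔt = (1.339e-19 J) × (1.430e-15 s)
ΔEΔt = 1.915e-34 J·s

Compare to the minimum allowed value ℏ/2:
ℏ/2 = 5.273e-35 J·s

Since ΔEΔt = 1.915e-34 J·s ≥ 5.273e-35 J·s = ℏ/2,
this satisfies the uncertainty relation.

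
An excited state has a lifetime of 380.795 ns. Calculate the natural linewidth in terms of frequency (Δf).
208.977 kHz

Using the energy-time uncertainty principle and E = hf:
ΔEΔt ≥ ℏ/2
hΔf·Δt ≥ ℏ/2

The minimum frequency uncertainty is:
Δf = ℏ/(2hτ) = 1/(4πτ)
Δf = 1/(4π × 3.808e-07 s)
Δf = 2.090e+05 Hz = 208.977 kHz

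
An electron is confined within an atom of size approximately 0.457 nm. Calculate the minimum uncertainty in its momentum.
1.154 × 10^-25 kg·m/s

Using the Heisenberg uncertainty principle:
ΔxΔp ≥ ℏ/2

With Δx ≈ L = 4.570e-10 m (the confinement size):
Δp_min = ℏ/(2Δx)
Δp_min = (1.055e-34 J·s) / (2 × 4.570e-10 m)
Δp_min = 1.154e-25 kg·m/s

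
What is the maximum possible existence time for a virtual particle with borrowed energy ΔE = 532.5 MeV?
6.180 × 10^-25 s

Using the energy-time uncertainty principle:
ΔEΔt ≥ ℏ/2

For a virtual particle borrowing energy ΔE, the maximum lifetime is:
Δt_max = ℏ/(2ΔE)

Converting energy:
ΔE = 532.5 MeV = 8.532e-11 J

Δt_max = (1.055e-34 J·s) / (2 × 8.532e-11 J)
Δt_max = 6.180e-25 s = 6.180 × 10^-25 s

Virtual particles with higher borrowed energy exist for shorter times.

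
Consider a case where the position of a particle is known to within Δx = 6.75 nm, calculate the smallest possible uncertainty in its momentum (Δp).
7.812 × 10^-27 kg·m/s

Using the Heisenberg uncertainty principle:
ΔxΔp ≥ ℏ/2

The minimum uncertainty in momentum is:
Δp_min = ℏ/(2Δx)
Δp_min = (1.055e-34 J·s) / (2 × 6.750e-09 m)
Δp_min = 7.812e-27 kg·m/s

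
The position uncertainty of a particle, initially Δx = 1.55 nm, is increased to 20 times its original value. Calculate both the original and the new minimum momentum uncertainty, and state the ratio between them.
Original Δp_min = 3.402 × 10^-26 kg·m/s; new Δp'_min = 1.701 × 10^-27 kg·m/s; ratio Δp'_min/Δp_min = 1/20.

From the uncertainty principle ΔxΔp ≥ ℏ/2, the minimum momentum uncertainty is Δp_min = ℏ/(2Δx).

Original (Δx = 1.55 nm = 1.550e-09 m):
Δp_min = (1.055e-34 J·s)/(2 × 1.550e-09 m) = 3.402e-26 kg·m/s

When Δx → 20Δx:
Δp'_min = ℏ/(2 × 20Δx) = (1/20) × ℏ/(2Δx) = (1/20) × Δp_min
Δp'_min = 1/20 × 3.402e-26 kg·m/s = 1.701e-27 kg·m/s

Since Δp_min ∝ 1/Δx, when Δx is increased to 20 times its original value, Δp_min decreases to 1/20 of its original value.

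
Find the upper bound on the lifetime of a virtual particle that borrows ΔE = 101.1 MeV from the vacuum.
3.255 ys

Using the energy-time uncertainty principle:
ΔEΔt ≥ ℏ/2

For a virtual particle borrowing energy ΔE, the maximum lifetime is:
Δt_max = ℏ/(2ΔE)

Converting energy:
ΔE = 101.1 MeV = 1.620e-11 J

Δt_max = (1.055e-34 J·s) / (2 × 1.620e-11 J)
Δt_max = 3.255e-24 s = 3.255 ys

Virtual particles with higher borrowed energy exist for shorter times.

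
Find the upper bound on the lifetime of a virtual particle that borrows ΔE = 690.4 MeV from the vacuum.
4.767 × 10^-25 s

Using the energy-time uncertainty principle:
ΔEΔt ≥ ℏ/2

For a virtual particle borrowing energy ΔE, the maximum lifetime is:
Δt_max = ℏ/(2ΔE)

Converting energy:
ΔE = 690.4 MeV = 1.106e-10 J

Δt_max = (1.055e-34 J·s) / (2 × 1.106e-10 J)
Δt_max = 4.767e-25 s = 4.767 × 10^-25 s

Virtual particles with higher borrowed energy exist for shorter times.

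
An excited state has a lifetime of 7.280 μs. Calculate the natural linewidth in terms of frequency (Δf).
10.931 kHz

Using the energy-time uncertainty principle and E = hf:
ΔEΔt ≥ ℏ/2
hΔf·Δt ≥ ℏ/2

The minimum frequency uncertainty is:
Δf = ℏ/(2hτ) = 1/(4πτ)
Δf = 1/(4π × 7.280e-06 s)
Δf = 1.093e+04 Hz = 10.931 kHz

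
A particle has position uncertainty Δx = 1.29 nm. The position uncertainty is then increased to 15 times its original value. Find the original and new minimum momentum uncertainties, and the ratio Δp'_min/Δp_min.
Original Δp_min = 4.087 × 10^-26 kg·m/s; new Δp'_min = 2.725 × 10^-27 kg·m/s; ratio Δp'_min/Δp_min = 1/15.

From the uncertainty principle ΔxΔp ≥ ℏ/2, the minimum momentum uncertainty is Δp_min = ℏ/(2Δx).

Original (Δx = 1.29 nm = 1.290e-09 m):
Δp_min = (1.055e-34 J·s)/(2 × 1.290e-09 m) = 4.087e-26 kg·m/s

When Δx → 15Δx:
Δp'_min = ℏ/(2 × 15Δx) = (1/15) × ℏ/(2Δx) = (1/15) × Δp_min
Δp'_min = 1/15 × 4.087e-26 kg·m/s = 2.725e-27 kg·m/s

Since Δp_min ∝ 1/Δx, when Δx is increased to 15 times its original value, Δp_min decreases to 1/15 of its original value.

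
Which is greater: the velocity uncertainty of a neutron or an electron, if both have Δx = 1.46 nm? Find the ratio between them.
The electron has the larger minimum velocity uncertainty, by a ratio of 1838.7.

For both particles, Δp_min = ℏ/(2Δx) = 3.612e-26 kg·m/s (same for both).

The velocity uncertainty is Δv = Δp/m:
- neutron: Δv = 3.612e-26 / 1.675e-27 = 2.156e+01 m/s = 21.562 m/s
- electron: Δv = 3.612e-26 / 9.109e-31 = 3.965e+04 m/s = 39.646 km/s

Ratio: 3.965e+04 / 2.156e+01 = 1838.7

The lighter particle has larger velocity uncertainty because Δv ∝ 1/m.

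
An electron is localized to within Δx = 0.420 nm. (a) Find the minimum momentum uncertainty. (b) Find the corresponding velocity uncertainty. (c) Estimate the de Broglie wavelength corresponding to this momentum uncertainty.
(a) Δp_min = 1.255 × 10^-25 kg·m/s
(b) Δv_min = 137.819 km/s
(c) λ_dB = 5.278 nm

Step-by-step:

(a) From the uncertainty principle:
Δp_min = ℏ/(2Δx) = (1.055e-34 J·s)/(2 × 4.200e-10 m) = 1.255e-25 kg·m/s

(b) The velocity uncertainty:
Δv = Δp/m = (1.255e-25 kg·m/s)/(9.109e-31 kg) = 1.378e+05 m/s = 137.819 km/s

(c) The de Broglie wavelength for this momentum:
λ = h/p = (6.626e-34 J·s)/(1.255e-25 kg·m/s) = 5.278e-09 m = 5.278 nm

Note: The de Broglie wavelength is comparable to the localization size, as expected from wave-particle duality.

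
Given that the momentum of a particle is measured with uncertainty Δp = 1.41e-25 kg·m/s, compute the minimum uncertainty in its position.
373.962 pm

Using the Heisenberg uncertainty principle:
ΔxΔp ≥ ℏ/2

The minimum uncertainty in position is:
Δx_min = ℏ/(2Δp)
Δx_min = (1.055e-34 J·s) / (2 × 1.410e-25 kg·m/s)
Δx_min = 3.740e-10 m = 373.962 pm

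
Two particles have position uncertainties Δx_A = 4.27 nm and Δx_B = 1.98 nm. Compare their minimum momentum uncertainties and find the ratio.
Particle B has the larger minimum momentum uncertainty, by a factor of 2.16.

For each particle, the minimum momentum uncertainty is Δp_min = ℏ/(2Δx):

Particle A: Δp_A = ℏ/(2×4.270e-09 m) = 1.235e-26 kg·m/s
Particle B: Δp_B = ℏ/(2×1.980e-09 m) = 2.663e-26 kg·m/s

Ratio: Δp_B/Δp_A = 2.16

Since Δp_min ∝ 1/Δx, the particle with smaller position uncertainty (B) has larger momentum uncertainty.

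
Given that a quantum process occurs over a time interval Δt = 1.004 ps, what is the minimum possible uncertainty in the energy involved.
327.795 μeV

Using the energy-time uncertainty principle:
ΔEΔt ≥ ℏ/2

The minimum uncertainty in energy is:
ΔE_min = ℏ/(2Δt)
ΔE_min = (1.055e-34 J·s) / (2 × 1.004e-12 s)
ΔE_min = 5.252e-23 J = 327.795 μeV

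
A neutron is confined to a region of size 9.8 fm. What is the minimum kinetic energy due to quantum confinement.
53.939 keV

Using the uncertainty principle:

1. Position uncertainty: Δx ≈ 9.800e-15 m
2. Minimum momentum uncertainty: Δp = ℏ/(2Δx) = 5.380e-21 kg·m/s
3. Minimum kinetic energy:
   KE = (Δp)²/(2m) = (5.380e-21)²/(2 × 1.675e-27 kg)
   KE = 8.642e-15 J = 53.939 keV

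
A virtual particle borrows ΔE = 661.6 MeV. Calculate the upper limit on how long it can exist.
4.974 × 10^-25 s

Using the energy-time uncertainty principle:
ΔEΔt ≥ ℏ/2

For a virtual particle borrowing energy ΔE, the maximum lifetime is:
Δt_max = ℏ/(2ΔE)

Converting energy:
ΔE = 661.6 MeV = 1.060e-10 J

Δt_max = (1.055e-34 J·s) / (2 × 1.060e-10 J)
Δt_max = 4.974e-25 s = 4.974 × 10^-25 s

Virtual particles with higher borrowed energy exist for shorter times.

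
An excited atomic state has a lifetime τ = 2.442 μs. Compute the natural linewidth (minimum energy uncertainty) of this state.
134.769 peV

Using the energy-time uncertainty principle:
ΔEΔt ≥ ℏ/2

The lifetime τ represents the time uncertainty Δt.
The natural linewidth (minimum energy uncertainty) is:

ΔE = ℏ/(2τ)
ΔE = (1.055e-34 J·s) / (2 × 2.442e-06 s)
ΔE = 2.159e-29 J = 134.769 peV

This natural linewidth limits the precision of spectroscopic measurements.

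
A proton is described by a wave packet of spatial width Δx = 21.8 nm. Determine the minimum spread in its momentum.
2.419 × 10^-27 kg·m/s

For a wave packet, the spatial width Δx and momentum spread Δp are related by the uncertainty principle:
ΔxΔp ≥ ℏ/2

The minimum momentum spread is:
Δp_min = ℏ/(2Δx)
Δp_min = (1.055e-34 J·s) / (2 × 2.180e-08 m)
Δp_min = 2.419e-27 kg·m/s

A wave packet cannot have both a well-defined position and well-defined momentum.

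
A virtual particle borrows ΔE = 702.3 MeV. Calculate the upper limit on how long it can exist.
4.686 × 10^-25 s

Using the energy-time uncertainty principle:
ΔEΔt ≥ ℏ/2

For a virtual particle borrowing energy ΔE, the maximum lifetime is:
Δt_max = ℏ/(2ΔE)

Converting energy:
ΔE = 702.3 MeV = 1.125e-10 J

Δt_max = (1.055e-34 J·s) / (2 × 1.125e-10 J)
Δt_max = 4.686e-25 s = 4.686 × 10^-25 s

Virtual particles with higher borrowed energy exist for shorter times.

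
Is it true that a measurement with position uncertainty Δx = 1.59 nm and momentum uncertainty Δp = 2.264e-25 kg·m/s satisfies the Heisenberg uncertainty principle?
Yes, it satisfies the uncertainty principle.

Calculate the product ΔxΔp:
ΔxΔp = (1.590e-09 m) × (2.264e-25 kg·m/s)
ΔxΔp = 3.600e-34 J·s

Compare to the minimum allowed value ℏ/2:
ℏ/2 = 5.273e-35 J·s

Since ΔxΔp = 3.600e-34 J·s ≥ 5.273e-35 J·s = ℏ/2,
the measurement satisfies the uncertainty principle.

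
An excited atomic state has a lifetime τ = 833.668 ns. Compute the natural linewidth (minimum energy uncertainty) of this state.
394.769 peV

Using the energy-time uncertainty principle:
ΔEΔt ≥ ℏ/2

The lifetime τ represents the time uncertainty Δt.
The natural linewidth (minimum energy uncertainty) is:

ΔE = ℏ/(2τ)
ΔE = (1.055e-34 J·s) / (2 × 8.337e-07 s)
ΔE = 6.325e-29 J = 394.769 peV

This natural linewidth limits the precision of spectroscopic measurements.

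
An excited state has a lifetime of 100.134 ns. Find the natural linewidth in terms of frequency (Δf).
794.710 kHz

Using the energy-time uncertainty principle and E = hf:
ΔEΔt ≥ ℏ/2
hΔf·Δt ≥ ℏ/2

The minimum frequency uncertainty is:
Δf = ℏ/(2hτ) = 1/(4πτ)
Δf = 1/(4π × 1.001e-07 s)
Δf = 7.947e+05 Hz = 794.710 kHz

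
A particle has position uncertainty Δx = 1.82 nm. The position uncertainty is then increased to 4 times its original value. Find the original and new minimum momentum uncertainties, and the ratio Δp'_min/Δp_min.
Original Δp_min = 2.897 × 10^-26 kg·m/s; new Δp'_min = 7.243 × 10^-27 kg·m/s; ratio Δp'_min/Δp_min = 1/4.

From the uncertainty principle ΔxΔp ≥ ℏ/2, the minimum momentum uncertainty is Δp_min = ℏ/(2Δx).

Original (Δx = 1.82 nm = 1.820e-09 m):
Δp_min = (1.055e-34 J·s)/(2 × 1.820e-09 m) = 2.897e-26 kg·m/s

When Δx → 4Δx:
Δp'_min = ℏ/(2 × 4Δx) = (1/4) × ℏ/(2Δx) = (1/4) × Δp_min
Δp'_min = 1/4 × 2.897e-26 kg·m/s = 7.243e-27 kg·m/s

Since Δp_min ∝ 1/Δx, when Δx is increased to 4 times its original value, Δp_min decreases to 1/4 of its original value.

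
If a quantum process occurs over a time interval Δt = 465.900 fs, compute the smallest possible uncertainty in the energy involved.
706.388 μeV

Using the energy-time uncertainty principle:
ΔEΔt ≥ ℏ/2

The minimum uncertainty in energy is:
ΔE_min = ℏ/(2Δt)
ΔE_min = (1.055e-34 J·s) / (2 × 4.659e-13 s)
ΔE_min = 1.132e-22 J = 706.388 μeV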